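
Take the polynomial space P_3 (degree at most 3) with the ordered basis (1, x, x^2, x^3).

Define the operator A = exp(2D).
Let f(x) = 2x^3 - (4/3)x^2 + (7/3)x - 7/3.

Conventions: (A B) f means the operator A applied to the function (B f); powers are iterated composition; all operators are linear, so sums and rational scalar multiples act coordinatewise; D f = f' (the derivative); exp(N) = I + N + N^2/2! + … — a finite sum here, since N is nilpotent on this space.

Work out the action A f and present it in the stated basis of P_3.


the image equals g(x) = 2x^3 + (32/3)x^2 + 21x + 13

order-1 term: 12x^2 - (16/3)x + 14/3
order-2 term: 24x - 16/3
order-3 term: 16
the series for exp(2D) f terminates at order 3
exp(2D) f = 2x^3 + (32/3)x^2 + 21x + 13


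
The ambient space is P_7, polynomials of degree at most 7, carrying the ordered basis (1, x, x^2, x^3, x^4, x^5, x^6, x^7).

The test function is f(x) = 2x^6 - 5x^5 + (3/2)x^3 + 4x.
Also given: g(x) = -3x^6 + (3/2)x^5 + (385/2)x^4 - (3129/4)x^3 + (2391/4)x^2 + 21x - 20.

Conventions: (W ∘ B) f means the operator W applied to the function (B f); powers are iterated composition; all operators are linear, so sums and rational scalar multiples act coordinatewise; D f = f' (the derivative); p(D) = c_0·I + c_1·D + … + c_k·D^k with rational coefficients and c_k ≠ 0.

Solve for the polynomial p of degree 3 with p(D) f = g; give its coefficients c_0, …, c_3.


c_0 = -3/2, c_1 = -1/2, c_2 = 3, c_3 = -2

D^0 f = 2x^6 - 5x^5 + (3/2)x^3 + 4x
D^1 f = 12x^5 - 25x^4 + (9/2)x^2 + 4
D^2 f = 60x^4 - 100x^3 + 9x
D^3 f = 240x^3 - 300x^2 + 9
matching coefficients of g against c_0 f + c_1 Df + … from the top degree down determines the c_i
solution: c_0 = -3/2, c_1 = -1/2, c_2 = 3, c_3 = -2


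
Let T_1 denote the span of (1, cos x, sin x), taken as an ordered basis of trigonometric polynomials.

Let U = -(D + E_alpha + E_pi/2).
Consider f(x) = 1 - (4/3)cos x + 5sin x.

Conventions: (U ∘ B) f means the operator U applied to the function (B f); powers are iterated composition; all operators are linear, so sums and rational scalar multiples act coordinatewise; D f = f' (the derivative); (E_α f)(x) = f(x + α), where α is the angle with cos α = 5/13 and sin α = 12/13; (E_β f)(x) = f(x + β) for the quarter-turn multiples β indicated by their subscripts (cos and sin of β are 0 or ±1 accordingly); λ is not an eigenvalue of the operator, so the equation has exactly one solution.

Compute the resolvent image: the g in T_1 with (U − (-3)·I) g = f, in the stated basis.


write g with unknown coordinates in the stated basis and equate coefficients in (U − (-3)·I) g = f
solving from the highest basis element down gives g = 1 + (217/300)cos x + (331/300)sin x
check: U g = -2 - (1051/300)cos x + (169/100)sin x
so U g − (-3)·g = 1 - (4/3)cos x + 5sin x = f ✓

g(x) = 1 + (217/300)cos x + (331/300)sin x


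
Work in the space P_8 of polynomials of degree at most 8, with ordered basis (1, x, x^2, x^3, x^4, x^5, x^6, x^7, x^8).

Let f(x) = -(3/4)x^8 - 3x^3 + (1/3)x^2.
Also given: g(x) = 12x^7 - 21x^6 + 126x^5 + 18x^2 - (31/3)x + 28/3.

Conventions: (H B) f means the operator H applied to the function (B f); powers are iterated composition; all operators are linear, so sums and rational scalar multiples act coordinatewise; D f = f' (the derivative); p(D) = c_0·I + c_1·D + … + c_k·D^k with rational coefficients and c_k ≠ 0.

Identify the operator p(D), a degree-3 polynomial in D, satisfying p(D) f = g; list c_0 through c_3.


c_0 = 0, c_1 = -2, c_2 = 1/2, c_3 = -1/2

D^0 f = -(3/4)x^8 - 3x^3 + (1/3)x^2
D^1 f = -6x^7 - 9x^2 + (2/3)x
D^2 f = -42x^6 - 18x + 2/3
D^3 f = -252x^5 - 18
matching coefficients of g against c_0 f + c_1 Df + … from the top degree down determines the c_i
solution: c_0 = 0, c_1 = -2, c_2 = 1/2, c_3 = -1/2


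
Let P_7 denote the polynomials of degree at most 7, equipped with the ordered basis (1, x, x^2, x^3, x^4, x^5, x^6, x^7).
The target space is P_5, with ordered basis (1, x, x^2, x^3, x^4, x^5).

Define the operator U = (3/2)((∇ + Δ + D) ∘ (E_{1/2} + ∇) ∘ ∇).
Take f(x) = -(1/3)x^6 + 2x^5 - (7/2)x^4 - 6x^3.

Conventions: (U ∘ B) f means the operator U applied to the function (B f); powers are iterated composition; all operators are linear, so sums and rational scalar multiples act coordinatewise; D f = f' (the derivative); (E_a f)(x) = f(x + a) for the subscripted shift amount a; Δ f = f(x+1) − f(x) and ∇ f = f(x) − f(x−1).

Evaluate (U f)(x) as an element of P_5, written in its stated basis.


∇ f = -2x^5 + 15x^4 - (122/3)x^3 + 28x^2 - 8x - 1/6
E_{1/2} ∇ f = -2x^5 + 10x^4 - (47/3)x^3 - 13x^2 - (29/8)x - 11/8
∇ ∇ f = -10x^4 + 80x^3 - 232x^2 + 248x - 281/3
(E_{1/2} + ∇) ∇ f = -2x^5 + (193/3)x^3 - 245x^2 + (1955/8)x - 2281/24
∇ (E_{1/2} + ∇) ∇ f = -10x^4 + 20x^3 + 173x^2 - 673x + 13241/24
Δ (E_{1/2} + ∇) ∇ f = -10x^4 - 20x^3 + 173x^2 - 307x + 1481/24
D (E_{1/2} + ∇) ∇ f = -10x^4 + 193x^2 - 490x + 1955/8
(∇ + Δ + D) (E_{1/2} + ∇) ∇ f = -30x^4 + 539x^2 - 1470x + 20587/24
((3/2)((∇ + Δ + D) ∘ (E_{1/2} + ∇) ∘ ∇)) f = -45x^4 + (1617/2)x^2 - 2205x + 20587/16

the result is g(x) = -45x^4 + (1617/2)x^2 - 2205x + 20587/16


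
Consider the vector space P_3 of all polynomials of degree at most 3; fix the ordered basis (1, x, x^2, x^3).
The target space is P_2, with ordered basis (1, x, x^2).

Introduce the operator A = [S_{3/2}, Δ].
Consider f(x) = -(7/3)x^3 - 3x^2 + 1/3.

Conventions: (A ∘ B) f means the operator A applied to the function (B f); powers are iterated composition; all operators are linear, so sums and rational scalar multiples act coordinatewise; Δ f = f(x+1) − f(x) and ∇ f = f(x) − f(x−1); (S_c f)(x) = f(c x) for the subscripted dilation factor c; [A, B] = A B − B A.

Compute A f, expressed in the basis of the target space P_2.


Δ f = -7x^2 - 13x - 16/3
S_{3/2} Δ f = -(63/4)x^2 - (39/2)x - 16/3
S_{3/2} f = -(63/8)x^3 - (27/4)x^2 + 1/3
Δ S_{3/2} f = -(189/8)x^2 - (297/8)x - 117/8
[S_{3/2}, Δ] f = (63/8)x^2 + (141/8)x + 223/24

the result is g(x) = (63/8)x^2 + (141/8)x + 223/24


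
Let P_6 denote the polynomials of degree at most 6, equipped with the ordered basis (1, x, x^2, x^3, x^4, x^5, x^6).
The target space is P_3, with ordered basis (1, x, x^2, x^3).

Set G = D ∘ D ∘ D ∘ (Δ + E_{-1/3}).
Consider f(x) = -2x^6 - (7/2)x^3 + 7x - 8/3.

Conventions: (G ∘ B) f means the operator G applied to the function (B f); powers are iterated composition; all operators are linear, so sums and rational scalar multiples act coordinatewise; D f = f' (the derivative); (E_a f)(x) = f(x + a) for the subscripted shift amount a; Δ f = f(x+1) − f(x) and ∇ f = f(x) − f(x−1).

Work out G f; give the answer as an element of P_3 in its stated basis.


Δ f = -12x^5 - 30x^4 - 40x^3 - (81/2)x^2 - (45/2)x + 3/2
E_{-1/3} f = -2x^6 + 4x^5 - (10/3)x^4 - (109/54)x^3 + (169/54)x^2 + (953/162)x - 7105/1458
(Δ + E_{-1/3}) f = -2x^6 - 8x^5 - (100/3)x^4 - (2269/54)x^3 - (1009/27)x^2 - (1346/81)x - 2459/729
D (Δ + E_{-1/3}) f = -12x^5 - 40x^4 - (400/3)x^3 - (2269/18)x^2 - (2018/27)x - 1346/81
D D (Δ + E_{-1/3}) f = -60x^4 - 160x^3 - 400x^2 - (2269/9)x - 2018/27
D D D (Δ + E_{-1/3}) f = -240x^3 - 480x^2 - 800x - 2269/9

the image equals g(x) = -240x^3 - 480x^2 - 800x - 2269/9


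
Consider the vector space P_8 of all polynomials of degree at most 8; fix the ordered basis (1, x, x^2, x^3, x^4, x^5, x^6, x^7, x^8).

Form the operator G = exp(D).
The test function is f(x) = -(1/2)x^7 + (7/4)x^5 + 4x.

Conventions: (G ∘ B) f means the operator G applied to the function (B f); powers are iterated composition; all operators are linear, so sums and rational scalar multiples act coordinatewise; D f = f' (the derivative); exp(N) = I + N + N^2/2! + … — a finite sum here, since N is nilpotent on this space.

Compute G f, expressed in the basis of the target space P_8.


the image equals g(x) = -(1/2)x^7 - (7/2)x^6 - (35/4)x^5 - (35/4)x^4 + 7x^2 + (37/4)x + 21/4

order-1 term: -(7/2)x^6 + (35/4)x^4 + 4
order-2 term: -(21/2)x^5 + (35/2)x^3
order-3 term: -(35/2)x^4 + (35/2)x^2
order-4 term: -(35/2)x^3 + (35/4)x
order-5 term: -(21/2)x^2 + 7/4
order-6 term: -(7/2)x
order-7 term: -1/2
the series for exp(D) f terminates at order 7
exp(D) f = -(1/2)x^7 - (7/2)x^6 - (35/4)x^5 - (35/4)x^4 + 7x^2 + (37/4)x + 21/4


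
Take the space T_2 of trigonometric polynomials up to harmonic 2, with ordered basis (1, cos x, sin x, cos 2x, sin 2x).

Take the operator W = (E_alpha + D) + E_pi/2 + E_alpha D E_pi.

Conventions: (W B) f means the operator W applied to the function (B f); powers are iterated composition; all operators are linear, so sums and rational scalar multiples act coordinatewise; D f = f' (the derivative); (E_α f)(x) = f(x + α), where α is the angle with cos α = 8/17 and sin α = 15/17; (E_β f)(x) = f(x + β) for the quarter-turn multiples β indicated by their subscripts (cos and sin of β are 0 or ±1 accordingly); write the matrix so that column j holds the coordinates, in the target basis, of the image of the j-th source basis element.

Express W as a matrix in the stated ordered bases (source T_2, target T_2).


the matrix is [[2, 0, 0, 0, 0]; [0, 23/17, 41/17, 0, 0]; [0, -41/17, 23/17, 0, 0]; [0, 0, 0, -930/289, 496/289]; [0, 0, 0, -496/289, -930/289]] (rows listed top to bottom)

image of 1: 2
image of cos x: (23/17)cos x - (41/17)sin x
image of sin x: (41/17)cos x + (23/17)sin x
image of cos 2x: -(930/289)cos 2x - (496/289)sin 2x
image of sin 2x: (496/289)cos 2x - (930/289)sin 2x
each image's coordinates form column j of the matrix


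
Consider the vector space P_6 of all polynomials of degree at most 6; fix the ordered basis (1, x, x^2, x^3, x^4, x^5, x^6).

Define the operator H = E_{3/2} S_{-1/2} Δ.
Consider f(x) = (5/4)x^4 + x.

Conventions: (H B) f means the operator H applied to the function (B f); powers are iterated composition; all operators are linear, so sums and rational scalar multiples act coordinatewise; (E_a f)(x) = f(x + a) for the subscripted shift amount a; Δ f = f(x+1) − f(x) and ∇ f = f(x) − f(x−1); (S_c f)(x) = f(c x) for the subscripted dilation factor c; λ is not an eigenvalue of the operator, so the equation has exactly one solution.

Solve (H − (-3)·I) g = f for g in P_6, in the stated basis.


the image equals g(x) = (5/12)x^4 + (5/72)x^3 + (25/288)x^2 + (403/864)x - 1117/10368

write g with unknown coordinates in the stated basis and equate coefficients in (H − (-3)·I) g = f
solving from the highest basis element down gives g = (5/12)x^4 + (5/72)x^3 + (25/288)x^2 + (403/864)x - 1117/10368
check: H g = -(5/24)x^3 - (25/96)x^2 - (115/288)x + 1117/3456
so H g − (-3)·g = (5/4)x^4 + x = f ✓


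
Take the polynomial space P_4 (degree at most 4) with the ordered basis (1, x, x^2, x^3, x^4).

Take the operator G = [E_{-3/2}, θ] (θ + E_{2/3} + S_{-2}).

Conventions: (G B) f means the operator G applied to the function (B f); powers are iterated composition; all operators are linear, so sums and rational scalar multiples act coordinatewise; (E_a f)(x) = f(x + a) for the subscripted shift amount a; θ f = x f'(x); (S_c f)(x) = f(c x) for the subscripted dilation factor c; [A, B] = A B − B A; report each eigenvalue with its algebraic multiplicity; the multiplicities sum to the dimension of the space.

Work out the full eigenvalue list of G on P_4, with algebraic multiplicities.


λ = 0 (multiplicity 5)

image of 1: 0
image of x: 0
image of x^2: -21x + 59/2
image of x^3: 18x^2 - 60x + 95/2
image of x^4: -126x^3 + 555x^2 - (1645/2)x + 14705/36
the matrix is upper triangular; its diagonal is (0, 0, 0, 0, 0)
for a triangular matrix the eigenvalues are the diagonal entries, with algebraic multiplicity their repetition count


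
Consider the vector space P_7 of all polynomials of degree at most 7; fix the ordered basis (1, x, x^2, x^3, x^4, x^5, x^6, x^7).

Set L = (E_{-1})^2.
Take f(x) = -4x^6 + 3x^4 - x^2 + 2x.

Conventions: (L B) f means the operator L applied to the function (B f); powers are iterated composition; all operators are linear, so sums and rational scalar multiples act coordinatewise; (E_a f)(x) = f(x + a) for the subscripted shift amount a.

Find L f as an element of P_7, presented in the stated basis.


the result is g(x) = -4x^6 + 48x^5 - 237x^4 + 616x^3 - 889x^2 + 678x - 216

E_{-1} f = -4x^6 + 24x^5 - 57x^4 + 68x^3 - 43x^2 + 16x - 4
E_{-1} E_{-1} f = -4x^6 + 48x^5 - 237x^4 + 616x^3 - 889x^2 + 678x - 216


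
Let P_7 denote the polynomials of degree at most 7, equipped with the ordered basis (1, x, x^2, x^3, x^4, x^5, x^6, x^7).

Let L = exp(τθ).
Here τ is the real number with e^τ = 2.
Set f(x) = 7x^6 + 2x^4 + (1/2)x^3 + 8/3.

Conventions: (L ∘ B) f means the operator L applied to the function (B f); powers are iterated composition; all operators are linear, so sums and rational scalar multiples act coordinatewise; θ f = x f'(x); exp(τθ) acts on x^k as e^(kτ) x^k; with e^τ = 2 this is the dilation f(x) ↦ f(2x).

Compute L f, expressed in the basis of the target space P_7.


exp(τθ) x^k = e^(kτ) x^k; with e^τ = 2 this sends x^k to 2^k x^k
x^3 ↦ 8 x^3
x^4 ↦ 16 x^4
x^6 ↦ 64 x^6
applying this coordinatewise to f: exp(τθ) f = 448x^6 + 32x^4 + 4x^3 + 8/3

the image equals g(x) = 448x^6 + 32x^4 + 4x^3 + 8/3


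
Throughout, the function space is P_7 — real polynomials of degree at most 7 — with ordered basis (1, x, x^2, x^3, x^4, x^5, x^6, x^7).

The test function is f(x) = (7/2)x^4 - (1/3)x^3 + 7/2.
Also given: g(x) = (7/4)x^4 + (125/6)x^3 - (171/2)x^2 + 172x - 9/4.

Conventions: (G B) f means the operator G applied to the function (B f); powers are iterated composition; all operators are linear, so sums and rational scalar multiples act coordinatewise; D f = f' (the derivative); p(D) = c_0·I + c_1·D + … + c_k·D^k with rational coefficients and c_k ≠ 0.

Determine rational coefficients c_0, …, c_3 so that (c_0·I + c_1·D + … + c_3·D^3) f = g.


D^0 f = (7/2)x^4 - (1/3)x^3 + 7/2
D^1 f = 14x^3 - x^2
D^2 f = 42x^2 - 2x
D^3 f = 84x - 2
matching coefficients of g against c_0 f + c_1 Df + … from the top degree down determines the c_i
solution: c_0 = 1/2, c_1 = 3/2, c_2 = -2, c_3 = 2

p(D) = (1/2)·I + (3/2)·D − 2·D^2 + 2·D^3, i.e. c_0 = 1/2, c_1 = 3/2, c_2 = -2, c_3 = 2


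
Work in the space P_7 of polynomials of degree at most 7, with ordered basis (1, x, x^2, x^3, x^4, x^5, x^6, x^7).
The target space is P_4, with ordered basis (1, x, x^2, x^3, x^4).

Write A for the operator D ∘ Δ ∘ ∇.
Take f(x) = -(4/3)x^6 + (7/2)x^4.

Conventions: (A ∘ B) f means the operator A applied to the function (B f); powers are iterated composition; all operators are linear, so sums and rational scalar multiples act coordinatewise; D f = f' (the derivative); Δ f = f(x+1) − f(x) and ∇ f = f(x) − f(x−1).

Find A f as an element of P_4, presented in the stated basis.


the image equals g(x) = -160x^3 + 4x

∇ f = -8x^5 + 20x^4 - (38/3)x^3 - x^2 + 6x - 13/6
Δ ∇ f = -40x^4 + 2x^2 + 13/3
D Δ ∇ f = -160x^3 + 4x


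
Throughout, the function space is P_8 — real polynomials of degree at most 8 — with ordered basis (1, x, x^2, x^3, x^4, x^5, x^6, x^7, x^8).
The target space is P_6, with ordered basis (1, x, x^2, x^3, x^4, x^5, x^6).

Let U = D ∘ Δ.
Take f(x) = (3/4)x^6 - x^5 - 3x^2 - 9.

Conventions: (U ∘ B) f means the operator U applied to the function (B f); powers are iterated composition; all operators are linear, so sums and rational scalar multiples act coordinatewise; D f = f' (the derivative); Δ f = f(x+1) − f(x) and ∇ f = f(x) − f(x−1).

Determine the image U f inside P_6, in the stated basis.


Δ f = (9/2)x^5 + (25/4)x^4 + 5x^3 + (5/4)x^2 - (13/2)x - 13/4
D Δ f = (45/2)x^4 + 25x^3 + 15x^2 + (5/2)x - 13/2

the image equals g(x) = (45/2)x^4 + 25x^3 + 15x^2 + (5/2)x - 13/2


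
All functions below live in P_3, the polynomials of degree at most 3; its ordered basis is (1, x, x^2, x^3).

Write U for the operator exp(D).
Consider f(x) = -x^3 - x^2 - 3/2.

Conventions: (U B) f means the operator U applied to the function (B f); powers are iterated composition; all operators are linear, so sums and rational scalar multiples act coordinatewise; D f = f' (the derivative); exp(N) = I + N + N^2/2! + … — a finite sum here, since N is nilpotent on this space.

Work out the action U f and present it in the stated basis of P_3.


g(x) = -x^3 - 4x^2 - 5x - 7/2

order-1 term: -3x^2 - 2x
order-2 term: -3x - 1
order-3 term: -1
the series for exp(D) f terminates at order 3
exp(D) f = -x^3 - 4x^2 - 5x - 7/2


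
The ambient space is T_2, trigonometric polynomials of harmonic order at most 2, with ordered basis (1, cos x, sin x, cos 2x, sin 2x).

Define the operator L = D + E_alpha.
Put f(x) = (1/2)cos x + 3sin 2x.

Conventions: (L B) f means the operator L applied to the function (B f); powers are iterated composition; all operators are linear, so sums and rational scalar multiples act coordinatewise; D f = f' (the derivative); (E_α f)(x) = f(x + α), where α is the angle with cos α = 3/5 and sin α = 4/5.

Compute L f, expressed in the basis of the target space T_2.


D f = -(1/2)sin x + 6cos 2x
E_alpha f = (3/10)cos x - (2/5)sin x + (72/25)cos 2x - (21/25)sin 2x
(D + E_alpha) f = (3/10)cos x - (9/10)sin x + (222/25)cos 2x - (21/25)sin 2x

the image equals g(x) = (3/10)cos x - (9/10)sin x + (222/25)cos 2x - (21/25)sin 2x


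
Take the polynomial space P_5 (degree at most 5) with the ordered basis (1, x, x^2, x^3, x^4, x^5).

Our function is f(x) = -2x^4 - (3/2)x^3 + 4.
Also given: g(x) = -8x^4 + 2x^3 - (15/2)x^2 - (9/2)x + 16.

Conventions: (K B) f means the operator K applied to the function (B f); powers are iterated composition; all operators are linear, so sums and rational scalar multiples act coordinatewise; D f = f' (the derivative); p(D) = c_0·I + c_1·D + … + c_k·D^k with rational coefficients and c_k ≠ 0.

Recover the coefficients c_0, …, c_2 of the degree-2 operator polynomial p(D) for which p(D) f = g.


D^0 f = -2x^4 - (3/2)x^3 + 4
D^1 f = -8x^3 - (9/2)x^2
D^2 f = -24x^2 - 9x
matching coefficients of g against c_0 f + c_1 Df + … from the top degree down determines the c_i
solution: c_0 = 4, c_1 = -1, c_2 = 1/2

c_0 = 4, c_1 = -1, c_2 = 1/2


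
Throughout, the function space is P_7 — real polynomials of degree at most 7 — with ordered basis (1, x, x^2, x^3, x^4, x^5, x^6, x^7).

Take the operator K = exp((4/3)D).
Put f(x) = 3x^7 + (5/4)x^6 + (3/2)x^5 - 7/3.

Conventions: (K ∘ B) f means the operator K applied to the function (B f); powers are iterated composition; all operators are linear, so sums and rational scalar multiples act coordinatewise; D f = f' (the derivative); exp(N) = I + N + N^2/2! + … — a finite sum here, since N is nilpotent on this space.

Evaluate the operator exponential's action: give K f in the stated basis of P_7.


the image equals g(x) = 3x^7 + (117/4)x^6 + (247/2)x^5 + (2630/9)x^4 + (3760/9)x^3 + (9728/27)x^2 + (42112/243)x + 8137/243

order-1 term: 28x^6 + 10x^5 + 10x^4
order-2 term: 112x^5 + (100/3)x^4 + (80/3)x^3
order-3 term: (2240/9)x^4 + (1600/27)x^3 + (320/9)x^2
order-4 term: (8960/27)x^3 + (1600/27)x^2 + (640/27)x
order-5 term: (7168/27)x^2 + (2560/81)x + 512/81
order-6 term: (28672/243)x + 5120/729
order-7 term: 16384/729
the series for exp((4/3)D) f terminates at order 7
exp((4/3)D) f = 3x^7 + (117/4)x^6 + (247/2)x^5 + (2630/9)x^4 + (3760/9)x^3 + (9728/27)x^2 + (42112/243)x + 8137/243


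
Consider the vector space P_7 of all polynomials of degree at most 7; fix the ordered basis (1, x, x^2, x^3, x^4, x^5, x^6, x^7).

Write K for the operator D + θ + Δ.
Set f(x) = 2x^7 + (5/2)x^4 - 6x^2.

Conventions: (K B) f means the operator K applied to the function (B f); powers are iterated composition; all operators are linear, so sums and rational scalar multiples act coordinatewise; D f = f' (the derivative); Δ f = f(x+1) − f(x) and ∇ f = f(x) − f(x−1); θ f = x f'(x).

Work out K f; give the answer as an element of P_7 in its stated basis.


D f = 14x^6 + 10x^3 - 12x
θ f = 14x^7 + 10x^4 - 12x^2
Δ f = 14x^6 + 42x^5 + 70x^4 + 80x^3 + 57x^2 + 12x - 3/2
(D + θ + Δ) f = 14x^7 + 28x^6 + 42x^5 + 80x^4 + 90x^3 + 45x^2 - 3/2

the image equals g(x) = 14x^7 + 28x^6 + 42x^5 + 80x^4 + 90x^3 + 45x^2 - 3/2


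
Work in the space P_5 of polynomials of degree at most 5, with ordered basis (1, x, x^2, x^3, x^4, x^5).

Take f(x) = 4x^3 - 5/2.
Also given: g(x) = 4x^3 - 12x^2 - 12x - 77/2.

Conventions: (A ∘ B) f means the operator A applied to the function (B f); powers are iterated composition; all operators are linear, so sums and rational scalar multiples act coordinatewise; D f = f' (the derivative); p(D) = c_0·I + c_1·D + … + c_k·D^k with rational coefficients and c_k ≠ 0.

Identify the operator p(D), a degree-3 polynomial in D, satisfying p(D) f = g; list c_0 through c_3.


D^0 f = 4x^3 - 5/2
D^1 f = 12x^2
D^2 f = 24x
D^3 f = 24
matching coefficients of g against c_0 f + c_1 Df + … from the top degree down determines the c_i
solution: c_0 = 1, c_1 = -1, c_2 = -1/2, c_3 = -3/2

c_0 = 1, c_1 = -1, c_2 = -1/2, c_3 = -3/2


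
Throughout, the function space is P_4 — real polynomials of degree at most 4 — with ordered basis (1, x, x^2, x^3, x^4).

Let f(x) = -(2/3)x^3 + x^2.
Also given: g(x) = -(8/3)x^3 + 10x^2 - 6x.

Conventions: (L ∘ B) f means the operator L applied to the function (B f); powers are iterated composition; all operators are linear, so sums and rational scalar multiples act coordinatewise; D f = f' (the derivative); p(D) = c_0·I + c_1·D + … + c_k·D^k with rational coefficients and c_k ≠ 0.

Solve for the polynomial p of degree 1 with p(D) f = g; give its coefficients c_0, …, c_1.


p(D) = 4·I − 3·D, i.e. c_0 = 4, c_1 = -3

D^0 f = -(2/3)x^3 + x^2
D^1 f = -2x^2 + 2x
matching coefficients of g against c_0 f + c_1 Df + … from the top degree down determines the c_i
solution: c_0 = 4, c_1 = -3


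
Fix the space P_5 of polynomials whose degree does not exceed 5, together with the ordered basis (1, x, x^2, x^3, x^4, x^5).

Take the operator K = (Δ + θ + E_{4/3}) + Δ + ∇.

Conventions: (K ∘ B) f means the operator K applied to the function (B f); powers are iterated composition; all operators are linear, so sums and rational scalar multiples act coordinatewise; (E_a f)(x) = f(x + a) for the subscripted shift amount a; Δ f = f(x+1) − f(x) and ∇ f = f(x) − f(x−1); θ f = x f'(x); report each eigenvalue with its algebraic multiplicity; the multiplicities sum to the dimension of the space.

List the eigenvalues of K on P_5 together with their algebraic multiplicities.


λ = 1 (multiplicity 1), λ = 2 (multiplicity 1), λ = 3 (multiplicity 1), λ = 4 (multiplicity 1), λ = 5 (multiplicity 1), λ = 6 (multiplicity 1)

image of 1: 1
image of x: 2x + 13/3
image of x^2: 3x^2 + (26/3)x + 25/9
image of x^3: 4x^3 + 13x^2 + (25/3)x + 145/27
image of x^4: 5x^4 + (52/3)x^3 + (50/3)x^2 + (580/27)x + 337/81
image of x^5: 6x^5 + (65/3)x^4 + (250/9)x^3 + (1450/27)x^2 + (1685/81)x + 1753/243
the matrix is upper triangular; its diagonal is (1, 2, 3, 4, 5, 6)
for a triangular matrix the eigenvalues are the diagonal entries, with algebraic multiplicity their repetition count


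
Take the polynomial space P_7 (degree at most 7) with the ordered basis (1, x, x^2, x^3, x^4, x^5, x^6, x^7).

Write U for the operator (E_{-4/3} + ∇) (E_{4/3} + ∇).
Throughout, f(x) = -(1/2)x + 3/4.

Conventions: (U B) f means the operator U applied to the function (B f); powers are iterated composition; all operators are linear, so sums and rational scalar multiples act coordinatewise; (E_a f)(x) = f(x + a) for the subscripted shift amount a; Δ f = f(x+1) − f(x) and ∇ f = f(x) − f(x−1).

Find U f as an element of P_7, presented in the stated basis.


the result is g(x) = -(1/2)x - 1/4

E_{4/3} f = -(1/2)x + 1/12
∇ f = -1/2
(E_{4/3} + ∇) f = -(1/2)x - 5/12
E_{-4/3} (E_{4/3} + ∇) f = -(1/2)x + 1/4
∇ (E_{4/3} + ∇) f = -1/2
(E_{-4/3} + ∇) (E_{4/3} + ∇) f = -(1/2)x - 1/4


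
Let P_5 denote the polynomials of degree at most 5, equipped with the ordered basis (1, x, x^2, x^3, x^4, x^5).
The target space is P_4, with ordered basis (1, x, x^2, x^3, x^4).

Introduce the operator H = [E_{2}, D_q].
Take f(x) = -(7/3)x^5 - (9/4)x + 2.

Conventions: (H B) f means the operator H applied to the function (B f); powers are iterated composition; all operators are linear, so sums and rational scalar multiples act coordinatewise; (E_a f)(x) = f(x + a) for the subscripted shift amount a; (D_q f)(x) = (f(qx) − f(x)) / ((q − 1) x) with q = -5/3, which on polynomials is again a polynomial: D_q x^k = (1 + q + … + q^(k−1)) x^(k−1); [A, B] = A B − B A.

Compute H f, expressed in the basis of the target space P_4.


D_q f = -(2947/243)x^4 - 9/4
E_{2} D_q f = -(2947/243)x^4 - (23576/243)x^3 - (23576/81)x^2 - (94304/243)x - 190795/972
E_{2} f = -(7/3)x^5 - (70/3)x^4 - (280/3)x^3 - (560/3)x^2 - (2267/12)x - 463/6
D_q E_{2} f = -(2947/243)x^4 + (4760/81)x^3 - (5320/27)x^2 + (1120/9)x - 2267/12
[E_{2}, D_q] f = -(37856/243)x^3 - (7616/81)x^2 - (124544/243)x - 1792/243

g(x) = -(37856/243)x^3 - (7616/81)x^2 - (124544/243)x - 1792/243


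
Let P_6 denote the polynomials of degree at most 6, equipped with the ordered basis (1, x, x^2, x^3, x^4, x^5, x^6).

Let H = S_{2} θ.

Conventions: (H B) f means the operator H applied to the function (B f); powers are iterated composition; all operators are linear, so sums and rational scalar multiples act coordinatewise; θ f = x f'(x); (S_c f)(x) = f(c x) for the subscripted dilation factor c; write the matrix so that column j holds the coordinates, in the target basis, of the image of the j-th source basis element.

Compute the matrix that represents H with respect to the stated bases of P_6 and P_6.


image of 1: 0
image of x: 2x
image of x^2: 8x^2
image of x^3: 24x^3
image of x^4: 64x^4
image of x^5: 160x^5
image of x^6: 384x^6
each image's coordinates form column j of the matrix

the matrix is [[0, 0, 0, 0, 0, 0, 0]; [0, 2, 0, 0, 0, 0, 0]; [0, 0, 8, 0, 0, 0, 0]; [0, 0, 0, 24, 0, 0, 0]; [0, 0, 0, 0, 64, 0, 0]; [0, 0, 0, 0, 0, 160, 0]; [0, 0, 0, 0, 0, 0, 384]] (rows listed top to bottom)


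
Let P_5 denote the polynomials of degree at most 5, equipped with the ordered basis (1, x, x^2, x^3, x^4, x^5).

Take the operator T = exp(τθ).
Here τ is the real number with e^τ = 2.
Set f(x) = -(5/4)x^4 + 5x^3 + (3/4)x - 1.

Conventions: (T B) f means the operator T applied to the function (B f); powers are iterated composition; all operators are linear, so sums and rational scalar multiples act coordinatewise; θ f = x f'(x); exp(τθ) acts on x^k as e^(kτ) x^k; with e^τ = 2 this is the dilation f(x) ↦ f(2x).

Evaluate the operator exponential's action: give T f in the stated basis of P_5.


the image equals g(x) = -20x^4 + 40x^3 + (3/2)x - 1

exp(τθ) x^k = e^(kτ) x^k; with e^τ = 2 this sends x^k to 2^k x^k
x ↦ 2 x
x^3 ↦ 8 x^3
x^4 ↦ 16 x^4
applying this coordinatewise to f: exp(τθ) f = -20x^4 + 40x^3 + (3/2)x - 1


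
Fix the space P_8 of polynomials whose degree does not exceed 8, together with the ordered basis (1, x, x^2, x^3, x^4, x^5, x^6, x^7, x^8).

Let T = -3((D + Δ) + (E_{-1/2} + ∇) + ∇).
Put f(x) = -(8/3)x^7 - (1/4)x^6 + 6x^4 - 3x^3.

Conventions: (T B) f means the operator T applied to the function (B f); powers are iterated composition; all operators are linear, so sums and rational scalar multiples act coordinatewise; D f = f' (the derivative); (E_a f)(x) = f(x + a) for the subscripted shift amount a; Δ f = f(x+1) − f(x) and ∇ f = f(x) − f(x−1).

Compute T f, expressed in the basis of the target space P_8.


the result is g(x) = 8x^7 + (787/4)x^6 - (441/4)x^5 + (12457/16)x^4 - (3699/8)x^3 + (42477/64)x^2 - (17217/64)x + 16883/256

D f = -(56/3)x^6 - (3/2)x^5 + 24x^3 - 9x^2
Δ f = -(56/3)x^6 - (115/2)x^5 - (1165/12)x^4 - (223/3)x^3 - (131/4)x^2 - (31/6)x + 1/12
(D + Δ) f = -(112/3)x^6 - 59x^5 - (1165/12)x^4 - (151/3)x^3 - (167/4)x^2 - (31/6)x + 1/12
E_{-1/2} f = -(8/3)x^7 + (109/12)x^6 - (53/4)x^5 + (803/48)x^4 - (485/24)x^3 + (961/64)x^2 - (1055/192)x + 589/768
∇ f = -(56/3)x^6 + (109/2)x^5 - (1075/12)x^4 + (337/3)x^3 - (389/4)x^2 + (301/6)x - 137/12
(E_{-1/2} + ∇) f = -(8/3)x^7 - (115/12)x^6 + (165/4)x^5 - (3497/48)x^4 + (737/8)x^3 - (5263/64)x^2 + (2859/64)x - 8179/768
∇ f = -(56/3)x^6 + (109/2)x^5 - (1075/12)x^4 + (337/3)x^3 - (389/4)x^2 + (301/6)x - 137/12
((D + Δ) + (E_{-1/2} + ∇) + ∇) f = -(8/3)x^7 - (787/12)x^6 + (147/4)x^5 - (12457/48)x^4 + (1233/8)x^3 - (14159/64)x^2 + (5739/64)x - 16883/768
(-3((D + Δ) + (E_{-1/2} + ∇) + ∇)) f = 8x^7 + (787/4)x^6 - (441/4)x^5 + (12457/16)x^4 - (3699/8)x^3 + (42477/64)x^2 - (17217/64)x + 16883/256


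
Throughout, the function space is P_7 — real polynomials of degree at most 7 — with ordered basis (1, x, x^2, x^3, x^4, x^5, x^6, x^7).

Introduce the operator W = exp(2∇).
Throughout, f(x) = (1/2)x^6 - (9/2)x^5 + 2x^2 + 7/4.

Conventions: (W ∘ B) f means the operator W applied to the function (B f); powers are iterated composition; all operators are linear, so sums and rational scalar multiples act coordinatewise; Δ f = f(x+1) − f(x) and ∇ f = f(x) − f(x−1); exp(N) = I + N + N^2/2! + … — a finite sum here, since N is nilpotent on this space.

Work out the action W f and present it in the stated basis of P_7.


the result is g(x) = (1/2)x^6 + (3/2)x^5 - 30x^4 - 110x^3 + 47x^2 + 185x - 177/4

order-1 term: 6x^5 - 60x^4 + 110x^3 - 105x^2 + 59x - 14
order-2 term: 30x^4 - 300x^3 + 750x^2 - 810x + 340
order-3 term: 80x^3 - 720x^2 + 1680x - 1260
order-4 term: 120x^2 - 840x + 1240
order-5 term: 96x - 384
order-6 term: 32
the series for exp(2∇) f terminates at order 6
exp(2∇) f = (1/2)x^6 + (3/2)x^5 - 30x^4 - 110x^3 + 47x^2 + 185x - 177/4


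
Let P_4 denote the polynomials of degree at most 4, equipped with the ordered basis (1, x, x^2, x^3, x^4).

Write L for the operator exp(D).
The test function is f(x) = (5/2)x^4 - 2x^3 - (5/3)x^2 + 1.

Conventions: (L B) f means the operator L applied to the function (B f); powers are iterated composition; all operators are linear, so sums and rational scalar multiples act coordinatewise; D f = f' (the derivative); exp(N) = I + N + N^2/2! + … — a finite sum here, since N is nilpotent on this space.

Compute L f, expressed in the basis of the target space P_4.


g(x) = (5/2)x^4 + 8x^3 + (22/3)x^2 + (2/3)x - 1/6

order-1 term: 10x^3 - 6x^2 - (10/3)x
order-2 term: 15x^2 - 6x - 5/3
order-3 term: 10x - 2
order-4 term: 5/2
the series for exp(D) f terminates at order 4
exp(D) f = (5/2)x^4 + 8x^3 + (22/3)x^2 + (2/3)x - 1/6


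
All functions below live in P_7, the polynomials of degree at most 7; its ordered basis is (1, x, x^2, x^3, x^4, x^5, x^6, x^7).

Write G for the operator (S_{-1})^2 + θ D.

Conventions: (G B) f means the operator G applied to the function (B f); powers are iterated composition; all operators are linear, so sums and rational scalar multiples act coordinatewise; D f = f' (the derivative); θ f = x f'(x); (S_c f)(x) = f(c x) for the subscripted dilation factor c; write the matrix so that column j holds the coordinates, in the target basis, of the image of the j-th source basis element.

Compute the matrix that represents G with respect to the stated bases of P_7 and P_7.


the matrix is [[1, 0, 0, 0, 0, 0, 0, 0]; [0, 1, 2, 0, 0, 0, 0, 0]; [0, 0, 1, 6, 0, 0, 0, 0]; [0, 0, 0, 1, 12, 0, 0, 0]; [0, 0, 0, 0, 1, 20, 0, 0]; [0, 0, 0, 0, 0, 1, 30, 0]; [0, 0, 0, 0, 0, 0, 1, 42]; [0, 0, 0, 0, 0, 0, 0, 1]] (rows listed top to bottom)

image of 1: 1
image of x: x
image of x^2: x^2 + 2x
image of x^3: x^3 + 6x^2
image of x^4: x^4 + 12x^3
image of x^5: x^5 + 20x^4
image of x^6: x^6 + 30x^5
image of x^7: x^7 + 42x^6
each image's coordinates form column j of the matrix


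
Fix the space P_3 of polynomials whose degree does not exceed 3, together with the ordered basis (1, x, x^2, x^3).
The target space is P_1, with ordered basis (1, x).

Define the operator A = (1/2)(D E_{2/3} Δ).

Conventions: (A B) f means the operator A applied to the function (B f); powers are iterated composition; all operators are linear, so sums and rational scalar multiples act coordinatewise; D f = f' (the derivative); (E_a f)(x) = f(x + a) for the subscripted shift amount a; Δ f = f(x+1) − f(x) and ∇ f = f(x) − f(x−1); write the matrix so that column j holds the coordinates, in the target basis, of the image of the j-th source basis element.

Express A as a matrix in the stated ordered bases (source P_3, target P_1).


the matrix is [[0, 0, 1, 7/2]; [0, 0, 0, 3]] (rows listed top to bottom)

image of 1: 0
image of x: 0
image of x^2: 1
image of x^3: 3x + 7/2
each image's coordinates form column j of the matrix


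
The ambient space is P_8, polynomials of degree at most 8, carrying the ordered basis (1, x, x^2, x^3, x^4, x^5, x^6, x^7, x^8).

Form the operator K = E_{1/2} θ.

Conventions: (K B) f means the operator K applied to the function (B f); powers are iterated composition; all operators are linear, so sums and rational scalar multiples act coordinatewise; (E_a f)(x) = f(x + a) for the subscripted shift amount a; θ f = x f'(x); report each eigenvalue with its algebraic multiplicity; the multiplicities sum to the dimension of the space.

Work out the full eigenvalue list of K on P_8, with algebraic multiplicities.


λ = 0 (multiplicity 1), λ = 1 (multiplicity 1), λ = 2 (multiplicity 1), λ = 3 (multiplicity 1), λ = 4 (multiplicity 1), λ = 5 (multiplicity 1), λ = 6 (multiplicity 1), λ = 7 (multiplicity 1), λ = 8 (multiplicity 1)

image of 1: 0
image of x: x + 1/2
image of x^2: 2x^2 + 2x + 1/2
image of x^3: 3x^3 + (9/2)x^2 + (9/4)x + 3/8
image of x^4: 4x^4 + 8x^3 + 6x^2 + 2x + 1/4
image of x^5: 5x^5 + (25/2)x^4 + (25/2)x^3 + (25/4)x^2 + (25/16)x + 5/32
image of x^6: 6x^6 + 18x^5 + (45/2)x^4 + 15x^3 + (45/8)x^2 + (9/8)x + 3/32
image of x^7: 7x^7 + (49/2)x^6 + (147/4)x^5 + (245/8)x^4 + (245/16)x^3 + (147/32)x^2 + (49/64)x + 7/128
image of x^8: 8x^8 + 32x^7 + 56x^6 + 56x^5 + 35x^4 + 14x^3 + (7/2)x^2 + (1/2)x + 1/32
the matrix is upper triangular; its diagonal is (0, 1, 2, 3, 4, 5, 6, 7, 8)
for a triangular matrix the eigenvalues are the diagonal entries, with algebraic multiplicity their repetition count


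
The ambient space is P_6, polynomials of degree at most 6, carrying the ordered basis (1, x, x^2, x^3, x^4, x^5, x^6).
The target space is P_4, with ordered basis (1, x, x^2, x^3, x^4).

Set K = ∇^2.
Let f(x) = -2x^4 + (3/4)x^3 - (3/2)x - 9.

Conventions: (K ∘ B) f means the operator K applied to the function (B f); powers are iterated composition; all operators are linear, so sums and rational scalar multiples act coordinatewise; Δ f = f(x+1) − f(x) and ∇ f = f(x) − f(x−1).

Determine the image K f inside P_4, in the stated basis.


the result is g(x) = -24x^2 + (105/2)x - 65/2

∇ f = -8x^3 + (57/4)x^2 - (41/4)x + 5/4
∇ ∇ f = -24x^2 + (105/2)x - 65/2


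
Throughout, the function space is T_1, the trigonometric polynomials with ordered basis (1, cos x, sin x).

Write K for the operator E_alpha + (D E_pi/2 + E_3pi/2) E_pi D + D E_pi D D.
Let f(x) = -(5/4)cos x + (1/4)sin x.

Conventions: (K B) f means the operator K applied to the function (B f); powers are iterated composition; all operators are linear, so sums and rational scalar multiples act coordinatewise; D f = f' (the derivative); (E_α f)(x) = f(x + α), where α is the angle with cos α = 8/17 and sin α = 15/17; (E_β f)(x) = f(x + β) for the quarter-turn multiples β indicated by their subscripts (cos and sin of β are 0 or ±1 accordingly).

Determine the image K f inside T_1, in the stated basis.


the image equals g(x) = (47/34)cos x + (59/17)sin x

E_alpha f = -(25/68)cos x + (83/68)sin x
D f = (1/4)cos x + (5/4)sin x
E_pi D f = -(1/4)cos x - (5/4)sin x
E_pi/2 (E_pi D) f = -(5/4)cos x + (1/4)sin x
D E_pi/2 (E_pi D) f = (1/4)cos x + (5/4)sin x
E_3pi/2 (E_pi D) f = (5/4)cos x - (1/4)sin x
(D E_pi/2 + E_3pi/2) (E_pi D) f = (3/2)cos x + sin x
D f = (1/4)cos x + (5/4)sin x
D D f = (5/4)cos x - (1/4)sin x
E_pi D D f = -(5/4)cos x + (1/4)sin x
D (E_pi D D) f = (1/4)cos x + (5/4)sin x
(E_alpha + (D E_pi/2 + E_3pi/2) E_pi D + D E_pi D D) f = (47/34)cos x + (59/17)sin x


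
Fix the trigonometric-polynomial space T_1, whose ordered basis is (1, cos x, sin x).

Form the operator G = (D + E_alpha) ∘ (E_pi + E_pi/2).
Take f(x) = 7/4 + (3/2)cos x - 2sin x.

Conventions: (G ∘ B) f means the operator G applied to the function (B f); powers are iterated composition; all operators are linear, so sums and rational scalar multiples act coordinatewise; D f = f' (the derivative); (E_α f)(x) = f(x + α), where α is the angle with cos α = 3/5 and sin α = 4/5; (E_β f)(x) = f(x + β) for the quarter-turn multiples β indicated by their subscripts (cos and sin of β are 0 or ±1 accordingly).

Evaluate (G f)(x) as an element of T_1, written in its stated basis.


the result is g(x) = 7/2 - (6/5)cos x + (33/5)sin x

E_pi f = 7/4 - (3/2)cos x + 2sin x
E_pi/2 f = 7/4 - 2cos x - (3/2)sin x
(E_pi + E_pi/2) f = 7/2 - (7/2)cos x + (1/2)sin x
D (E_pi + E_pi/2) f = (1/2)cos x + (7/2)sin x
E_alpha (E_pi + E_pi/2) f = 7/2 - (17/10)cos x + (31/10)sin x
(D + E_alpha) (E_pi + E_pi/2) f = 7/2 - (6/5)cos x + (33/5)sin x


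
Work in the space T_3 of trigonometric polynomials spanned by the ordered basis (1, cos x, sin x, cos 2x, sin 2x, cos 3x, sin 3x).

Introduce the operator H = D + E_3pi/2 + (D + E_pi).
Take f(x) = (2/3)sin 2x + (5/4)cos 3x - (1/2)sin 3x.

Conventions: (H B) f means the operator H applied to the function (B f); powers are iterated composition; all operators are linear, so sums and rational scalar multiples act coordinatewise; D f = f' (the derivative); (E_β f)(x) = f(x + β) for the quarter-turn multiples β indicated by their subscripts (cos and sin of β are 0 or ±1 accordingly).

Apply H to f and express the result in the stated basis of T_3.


the result is g(x) = (8/3)cos 2x - (19/4)cos 3x - (33/4)sin 3x

D f = (4/3)cos 2x - (3/2)cos 3x - (15/4)sin 3x
E_3pi/2 f = -(2/3)sin 2x - (1/2)cos 3x - (5/4)sin 3x
D f = (4/3)cos 2x - (3/2)cos 3x - (15/4)sin 3x
E_pi f = (2/3)sin 2x - (5/4)cos 3x + (1/2)sin 3x
(D + E_pi) f = (4/3)cos 2x + (2/3)sin 2x - (11/4)cos 3x - (13/4)sin 3x
(D + E_3pi/2 + (D + E_pi)) f = (8/3)cos 2x - (19/4)cos 3x - (33/4)sin 3x


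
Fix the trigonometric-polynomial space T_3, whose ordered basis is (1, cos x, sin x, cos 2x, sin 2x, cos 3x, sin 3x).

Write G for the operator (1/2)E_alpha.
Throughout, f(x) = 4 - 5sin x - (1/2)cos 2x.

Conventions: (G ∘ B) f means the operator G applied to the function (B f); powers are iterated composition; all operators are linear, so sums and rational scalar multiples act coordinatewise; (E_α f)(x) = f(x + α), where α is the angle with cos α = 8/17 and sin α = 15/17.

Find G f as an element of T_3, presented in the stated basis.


E_alpha f = 4 - (75/17)cos x - (40/17)sin x + (161/578)cos 2x + (120/289)sin 2x
((1/2)E_alpha) f = 2 - (75/34)cos x - (20/17)sin x + (161/1156)cos 2x + (60/289)sin 2x

the result is g(x) = 2 - (75/34)cos x - (20/17)sin x + (161/1156)cos 2x + (60/289)sin 2x


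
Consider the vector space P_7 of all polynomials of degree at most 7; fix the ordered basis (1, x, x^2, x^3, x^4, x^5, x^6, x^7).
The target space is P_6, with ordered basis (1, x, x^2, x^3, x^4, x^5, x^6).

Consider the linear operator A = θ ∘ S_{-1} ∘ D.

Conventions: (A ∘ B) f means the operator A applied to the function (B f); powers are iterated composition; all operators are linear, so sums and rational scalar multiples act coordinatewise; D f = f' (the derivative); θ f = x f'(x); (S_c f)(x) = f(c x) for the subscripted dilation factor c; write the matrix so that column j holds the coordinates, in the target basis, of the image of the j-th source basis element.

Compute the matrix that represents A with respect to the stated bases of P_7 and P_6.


the matrix is [[0, 0, 0, 0, 0, 0, 0, 0]; [0, 0, -2, 0, 0, 0, 0, 0]; [0, 0, 0, 6, 0, 0, 0, 0]; [0, 0, 0, 0, -12, 0, 0, 0]; [0, 0, 0, 0, 0, 20, 0, 0]; [0, 0, 0, 0, 0, 0, -30, 0]; [0, 0, 0, 0, 0, 0, 0, 42]] (rows listed top to bottom)

image of 1: 0
image of x: 0
image of x^2: -2x
image of x^3: 6x^2
image of x^4: -12x^3
image of x^5: 20x^4
image of x^6: -30x^5
image of x^7: 42x^6
each image's coordinates form column j of the matrix
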